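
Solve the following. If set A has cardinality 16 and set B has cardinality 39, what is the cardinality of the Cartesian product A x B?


The Cartesian product A x B contains all ordered pairs (a, b).
|A x B| = |A| * |B| = 16 * 39 = 624

624


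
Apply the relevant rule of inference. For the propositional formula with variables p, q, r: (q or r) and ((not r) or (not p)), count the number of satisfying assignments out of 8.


Evaluate all 8 assignments for p, q, r:
p=0, q=0, r=0: 0
p=0, q=0, r=1: 1
p=0, q=1, r=0: 1
p=0, q=1, r=1: 1
p=1, q=0, r=0: 0
p=1, q=0, r=1: 0
p=1, q=1, r=0: 1
p=1, q=1, r=1: 0
Satisfying count = 4

4


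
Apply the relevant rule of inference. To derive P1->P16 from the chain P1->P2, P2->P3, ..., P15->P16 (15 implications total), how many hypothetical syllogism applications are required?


With 15 implications in a chain connecting 16 propositions:
P1->P2, P2->P3, ..., P15->P16
Steps needed = (number of implications) - 1 = 15 - 1 = 14

14


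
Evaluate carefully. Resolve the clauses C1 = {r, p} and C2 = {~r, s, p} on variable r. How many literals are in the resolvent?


Remove r from C1 and ~r from C2.
C1 remainder: {p}
C2 remainder: {s, p}
Union (resolvent): {p, s}
Resolvent has 2 literal(s).

2


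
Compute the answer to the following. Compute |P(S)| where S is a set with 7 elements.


The power set of a set with n elements has 2^n elements.
|P(S)| = 2^7 = 128

128


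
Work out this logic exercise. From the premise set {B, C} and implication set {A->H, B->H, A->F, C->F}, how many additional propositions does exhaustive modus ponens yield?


Initial facts: {B, C}
Apply modus ponens to closure:
  B and B->H  =>  H
  C and C->F  =>  F
Final known: {B, C, F, H}
New propositions: {F, H}
Count = 2

2


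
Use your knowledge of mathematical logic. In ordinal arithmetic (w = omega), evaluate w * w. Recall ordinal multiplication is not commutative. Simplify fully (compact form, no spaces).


Compute w * w.
Ordinal * is associative and left-distributive over +, but NOT commutative; for finite n>1, n*w = w but w*n stays w*n.
w * w = w^2 by definition.
Result = w^2

w^2


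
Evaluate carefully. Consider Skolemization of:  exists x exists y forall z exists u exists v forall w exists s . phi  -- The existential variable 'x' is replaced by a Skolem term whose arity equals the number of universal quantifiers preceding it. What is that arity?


Quantifier prefix: exists x exists y forall z exists u exists v forall w exists s
'x' is existentially quantified at position 1.
No universal quantifiers precede it.
Skolem function arity = 0 (a Skolem constant)

0


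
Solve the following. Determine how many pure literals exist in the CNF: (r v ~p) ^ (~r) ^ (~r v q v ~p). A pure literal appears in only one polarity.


Check each variable for pure literal status:
p: pure negative
q: pure positive
r: mixed (not pure)
Pure literal count = 2

2


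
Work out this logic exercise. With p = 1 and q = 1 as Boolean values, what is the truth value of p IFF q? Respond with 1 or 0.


p = 1, q = 1
Operation: p IFF q
Evaluate: 1 IFF 1 = 1

1


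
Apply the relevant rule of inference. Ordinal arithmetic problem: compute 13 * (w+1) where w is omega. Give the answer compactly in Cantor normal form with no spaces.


Compute 13 * (w+1).
Ordinal * is associative and left-distributive over +, but NOT commutative; for finite n>1, n*w = w but w*n stays w*n.
By left-distributivity: 13 * (w+1) = 13*w + 13*1 = w + 13 = w+13.
Result = w+13

w+13


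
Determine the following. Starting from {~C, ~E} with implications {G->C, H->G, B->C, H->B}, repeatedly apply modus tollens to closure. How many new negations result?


Initial negated facts: {~C, ~E}
Apply modus tollens to closure:
  ~C and G->C  =>  ~G
  ~G and H->G  =>  ~H
  ~C and B->C  =>  ~B
Final negated: {~B, ~C, ~E, ~G, ~H}
New negations: {~B, ~G, ~H}
Count = 3

3


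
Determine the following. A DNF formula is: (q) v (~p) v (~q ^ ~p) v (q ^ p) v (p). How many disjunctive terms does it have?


A DNF formula is a disjunction of terms (conjunctions).
Terms are separated by v.
Counting the disjuncts: 5 terms.

5


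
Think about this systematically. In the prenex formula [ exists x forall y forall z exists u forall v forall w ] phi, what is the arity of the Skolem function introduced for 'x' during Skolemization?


Quantifier prefix: exists x forall y forall z exists u forall v forall w
'x' is existentially quantified at position 1.
No universal quantifiers precede it.
Skolem function arity = 0 (a Skolem constant)

0


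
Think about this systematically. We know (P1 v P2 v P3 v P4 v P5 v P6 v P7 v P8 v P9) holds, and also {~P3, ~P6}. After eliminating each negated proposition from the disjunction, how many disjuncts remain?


Original disjuncts (9): P1, P2, P3, P4, P5, P6, P7, P8, P9
Negated (eliminate): ~P3, ~P6
Remaining disjuncts: P1, P2, P4, P5, P7, P8, P9
Count = 9 - 2 = 7

7


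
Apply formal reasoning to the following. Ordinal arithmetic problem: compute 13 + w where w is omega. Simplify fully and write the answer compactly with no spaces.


Compute 13 + w.
Ordinal + is associative but NOT commutative; for finite n>0, n + w = w but w + n stays w+n.
Any finite left addend is absorbed by w on the right: 13 + w = w.
Result = w

w


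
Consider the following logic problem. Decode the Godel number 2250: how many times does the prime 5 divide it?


Factorize 2250 by dividing by 5 repeatedly.
Division steps: 5 divides 2250 exactly 3 time(s).
Exponent of 5 = 3

3


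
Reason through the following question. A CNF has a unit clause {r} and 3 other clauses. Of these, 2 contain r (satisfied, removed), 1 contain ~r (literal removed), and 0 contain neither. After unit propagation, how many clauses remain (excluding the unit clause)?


Satisfied (removed): 2
Shortened (remain): 1
Unchanged (remain): 0
Remaining = 1 + 0 = 1

1


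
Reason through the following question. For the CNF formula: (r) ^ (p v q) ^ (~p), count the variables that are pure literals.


Check each variable for pure literal status:
p: mixed (not pure)
q: pure positive
r: pure positive
Pure literal count = 2

2


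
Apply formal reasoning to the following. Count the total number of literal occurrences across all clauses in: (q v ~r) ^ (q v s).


Counting literals in each clause:
Clause 1: 2 literal(s)
Clause 2: 2 literal(s)
Total = 4

4


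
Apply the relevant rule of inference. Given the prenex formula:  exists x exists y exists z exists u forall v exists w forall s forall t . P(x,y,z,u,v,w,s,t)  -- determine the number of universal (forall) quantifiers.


Quantifier prefix: exists x exists y exists z exists u forall v exists w forall s forall t
Mark each quantifier type:
  E E E E U E U U
Universal count = 3, Existential count = 5
Asked for universal (forall) quantifiers: 3

3


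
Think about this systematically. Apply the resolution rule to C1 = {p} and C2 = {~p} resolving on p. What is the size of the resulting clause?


Remove p from C1 and ~p from C2.
C1 remainder: {}
C2 remainder: {}
Union (resolvent): {} (empty clause)
Resolvent has 0 literal(s).

0


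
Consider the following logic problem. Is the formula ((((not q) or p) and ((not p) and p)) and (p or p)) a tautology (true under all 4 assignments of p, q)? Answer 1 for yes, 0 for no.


Check all 4 assignments:
p=0, q=0: 0
p=0, q=1: 0
p=1, q=0: 0
p=1, q=1: 0
Satisfying count = 0/4.
Tautology iff count = 4: no.

0


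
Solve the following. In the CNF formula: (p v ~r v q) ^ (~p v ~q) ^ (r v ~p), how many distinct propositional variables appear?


Identify each variable that appears in the formula.
Variables found: p, q, r
Count = 3

3


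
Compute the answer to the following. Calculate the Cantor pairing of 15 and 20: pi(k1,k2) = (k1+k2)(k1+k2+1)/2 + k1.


k1 + k2 = 35
(k1+k2)(k1+k2+1)/2 = 35 * 36 / 2 = 630
pi = 630 + 15 = 645

645


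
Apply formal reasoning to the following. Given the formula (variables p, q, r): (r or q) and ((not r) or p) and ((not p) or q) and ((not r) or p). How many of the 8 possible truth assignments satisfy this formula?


Evaluate all 8 assignments for p, q, r:
p=0, q=0, r=0: 0
p=0, q=0, r=1: 0
p=0, q=1, r=0: 1
p=0, q=1, r=1: 0
p=1, q=0, r=0: 0
p=1, q=0, r=1: 0
p=1, q=1, r=0: 1
p=1, q=1, r=1: 1
Satisfying count = 3

3


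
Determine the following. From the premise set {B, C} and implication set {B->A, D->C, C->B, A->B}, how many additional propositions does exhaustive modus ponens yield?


Initial facts: {B, C}
Apply modus ponens to closure:
  B and B->A  =>  A
Final known: {A, B, C}
New propositions: {A}
Count = 1

1


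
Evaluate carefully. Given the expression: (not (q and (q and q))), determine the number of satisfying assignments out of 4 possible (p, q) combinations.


Check all 4 assignments:
p=0, q=0: 1
p=0, q=1: 0
p=1, q=0: 1
p=1, q=1: 0
Count of True = 2

2


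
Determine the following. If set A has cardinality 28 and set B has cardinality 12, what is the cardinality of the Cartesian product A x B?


The Cartesian product A x B contains all ordered pairs (a, b).
|A x B| = |A| * |B| = 28 * 12 = 336

336


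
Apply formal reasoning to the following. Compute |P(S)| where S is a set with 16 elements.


The power set of a set with n elements has 2^n elements.
|P(S)| = 2^16 = 65536

65536


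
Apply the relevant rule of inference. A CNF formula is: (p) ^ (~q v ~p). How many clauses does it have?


A CNF formula is a conjunction of clauses.
Clauses are separated by ^.
Counting the conjuncts: 2 clauses.

2


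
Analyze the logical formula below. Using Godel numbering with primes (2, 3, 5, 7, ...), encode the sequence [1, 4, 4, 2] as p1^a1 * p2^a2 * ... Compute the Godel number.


Encode each element as an exponent of the corresponding prime:
  2^1 = 2
  3^4 = 81
  5^4 = 625
  7^2 = 49
Product = 2 * 81 * 625 * 49 = 4961250

4961250


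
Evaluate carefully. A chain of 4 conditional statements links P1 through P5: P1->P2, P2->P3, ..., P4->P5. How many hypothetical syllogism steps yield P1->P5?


With 4 implications in a chain connecting 5 propositions:
P1->P2, P2->P3, ..., P4->P5
Steps needed = (number of implications) - 1 = 4 - 1 = 3

3


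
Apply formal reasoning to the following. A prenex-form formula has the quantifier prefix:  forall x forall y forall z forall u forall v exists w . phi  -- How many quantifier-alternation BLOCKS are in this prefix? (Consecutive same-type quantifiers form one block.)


Quantifier-type sequence: A A A A A E  (A=forall, E=exists)
Group into maximal same-type runs:
  Ax5 | Ex1
Number of blocks = 2

2


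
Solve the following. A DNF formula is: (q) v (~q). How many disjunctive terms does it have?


A DNF formula is a disjunction of terms (conjunctions).
Terms are separated by v.
Counting the disjuncts: 2 terms.

2


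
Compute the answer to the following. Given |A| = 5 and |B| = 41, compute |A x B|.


The Cartesian product A x B contains all ordered pairs (a, b).
|A x B| = |A| * |B| = 5 * 41 = 205

205


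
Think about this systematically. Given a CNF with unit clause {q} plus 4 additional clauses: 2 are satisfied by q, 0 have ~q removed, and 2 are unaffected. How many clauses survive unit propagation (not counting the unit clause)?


Satisfied (removed): 2
Shortened (remain): 0
Unchanged (remain): 2
Remaining = 0 + 2 = 2

2


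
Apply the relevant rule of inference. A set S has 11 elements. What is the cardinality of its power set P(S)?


The power set of a set with n elements has 2^n elements.
|P(S)| = 2^11 = 2048

2048


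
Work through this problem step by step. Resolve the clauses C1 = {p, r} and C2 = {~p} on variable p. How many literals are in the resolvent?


Remove p from C1 and ~p from C2.
C1 remainder: {r}
C2 remainder: {}
Union (resolvent): {r}
Resolvent has 1 literal(s).

1


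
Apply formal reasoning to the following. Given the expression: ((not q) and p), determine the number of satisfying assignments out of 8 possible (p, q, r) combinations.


Check all 8 assignments:
p=0, q=0, r=0: 0
p=0, q=0, r=1: 0
p=0, q=1, r=0: 0
p=0, q=1, r=1: 0
p=1, q=0, r=0: 1
p=1, q=0, r=1: 1
p=1, q=1, r=0: 0
p=1, q=1, r=1: 0
Count of True = 2

2


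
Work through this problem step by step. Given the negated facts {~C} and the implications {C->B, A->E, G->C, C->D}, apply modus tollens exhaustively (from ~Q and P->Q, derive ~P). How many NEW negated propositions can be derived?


Initial negated facts: {~C}
Apply modus tollens to closure:
  ~C and G->C  =>  ~G
Final negated: {~C, ~G}
New negations: {~G}
Count = 1

1


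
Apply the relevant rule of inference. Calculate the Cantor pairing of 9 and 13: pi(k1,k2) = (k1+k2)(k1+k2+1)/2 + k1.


k1 + k2 = 22
(k1+k2)(k1+k2+1)/2 = 22 * 23 / 2 = 253
pi = 253 + 9 = 262

262


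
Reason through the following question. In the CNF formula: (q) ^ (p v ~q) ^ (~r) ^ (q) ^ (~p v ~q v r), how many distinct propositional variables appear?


Identify each variable that appears in the formula.
Variables found: p, q, r
Count = 3

3


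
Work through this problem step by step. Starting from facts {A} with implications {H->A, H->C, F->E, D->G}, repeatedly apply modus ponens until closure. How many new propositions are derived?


Initial facts: {A}
Apply modus ponens to closure:
  (no implication fires)
Final known: {A}
New propositions: {(none)}
Count = 0

0


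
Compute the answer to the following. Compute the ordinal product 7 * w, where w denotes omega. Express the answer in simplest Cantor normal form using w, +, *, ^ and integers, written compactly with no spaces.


Compute 7 * w.
Ordinal * is associative and left-distributive over +, but NOT commutative; for finite n>1, n*w = w but w*n stays w*n.
For finite n>0, n * w = sup{n*k : k<w} = w. So 7 * w = w.
Result = w

w


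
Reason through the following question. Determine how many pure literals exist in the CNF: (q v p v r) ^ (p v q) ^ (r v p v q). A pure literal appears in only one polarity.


Check each variable for pure literal status:
p: pure positive
q: pure positive
r: pure positive
Pure literal count = 3

3


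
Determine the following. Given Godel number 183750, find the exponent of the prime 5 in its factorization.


Factorize 183750 by dividing by 5 repeatedly.
Division steps: 5 divides 183750 exactly 4 time(s).
Exponent of 5 = 4

4


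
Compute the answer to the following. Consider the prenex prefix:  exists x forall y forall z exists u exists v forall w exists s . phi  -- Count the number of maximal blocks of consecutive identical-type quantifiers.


Quantifier-type sequence: E A A E E A E  (A=forall, E=exists)
Group into maximal same-type runs:
  Ex1 | Ax2 | Ex2 | Ax1 | Ex1
Number of blocks = 5

5


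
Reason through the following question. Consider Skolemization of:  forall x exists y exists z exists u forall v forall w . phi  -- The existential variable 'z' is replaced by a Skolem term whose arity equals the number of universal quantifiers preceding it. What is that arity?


Quantifier prefix: forall x exists y exists z exists u forall v forall w
'z' is existentially quantified at position 3.
Universal variables preceding it: x
Skolem function arity = 1

1


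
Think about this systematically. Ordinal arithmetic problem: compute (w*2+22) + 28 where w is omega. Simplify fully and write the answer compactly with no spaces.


Compute (w*2+22) + 28.
Ordinal + is associative but NOT commutative; for finite n>0, n + w = w but w + n stays w+n.
By associativity: (w*2+22) + 28 = w*2 + (22+28) = w*2+50.
Result = w*2+50

w*2+50


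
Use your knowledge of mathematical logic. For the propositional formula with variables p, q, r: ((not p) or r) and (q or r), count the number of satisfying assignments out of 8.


Evaluate all 8 assignments for p, q, r:
p=0, q=0, r=0: 0
p=0, q=0, r=1: 1
p=0, q=1, r=0: 1
p=0, q=1, r=1: 1
p=1, q=0, r=0: 0
p=1, q=0, r=1: 1
p=1, q=1, r=0: 0
p=1, q=1, r=1: 1
Satisfying count = 5

5


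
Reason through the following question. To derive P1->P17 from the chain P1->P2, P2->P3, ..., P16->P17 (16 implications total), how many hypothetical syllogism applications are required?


With 16 implications in a chain connecting 17 propositions:
P1->P2, P2->P3, ..., P16->P17
Steps needed = (number of implications) - 1 = 16 - 1 = 15

15


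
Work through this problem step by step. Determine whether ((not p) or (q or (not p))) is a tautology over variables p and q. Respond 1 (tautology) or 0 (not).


Check all 4 assignments:
p=0, q=0: 1
p=0, q=1: 1
p=1, q=0: 0
p=1, q=1: 1
Satisfying count = 3/4.
Tautology iff count = 4: no.

0


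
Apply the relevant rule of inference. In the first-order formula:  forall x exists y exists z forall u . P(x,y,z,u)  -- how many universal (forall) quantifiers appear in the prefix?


Quantifier prefix: forall x exists y exists z forall u
Mark each quantifier type:
  U E E U
Universal count = 2, Existential count = 2
Asked for universal (forall) quantifiers: 2

2


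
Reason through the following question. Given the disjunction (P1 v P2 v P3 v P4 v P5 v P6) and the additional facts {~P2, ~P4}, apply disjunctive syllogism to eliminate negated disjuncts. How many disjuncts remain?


Original disjuncts (6): P1, P2, P3, P4, P5, P6
Negated (eliminate): ~P2, ~P4
Remaining disjuncts: P1, P3, P5, P6
Count = 6 - 2 = 4

4


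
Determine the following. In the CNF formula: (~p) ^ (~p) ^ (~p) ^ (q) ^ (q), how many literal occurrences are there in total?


Counting literals in each clause:
Clause 1: 1 literal(s)
Clause 2: 1 literal(s)
Clause 3: 1 literal(s)
Clause 4: 1 literal(s)
Clause 5: 1 literal(s)
Total = 5

5


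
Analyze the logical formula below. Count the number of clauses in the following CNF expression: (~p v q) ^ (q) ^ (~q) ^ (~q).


A CNF formula is a conjunction of clauses.
Clauses are separated by ^.
Counting the conjuncts: 4 clauses.

4


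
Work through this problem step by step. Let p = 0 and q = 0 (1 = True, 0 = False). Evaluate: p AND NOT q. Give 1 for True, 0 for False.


p = 0, q = 0
Operation: p AND NOT q
Evaluate: 0 AND NOT 0 = 0

0


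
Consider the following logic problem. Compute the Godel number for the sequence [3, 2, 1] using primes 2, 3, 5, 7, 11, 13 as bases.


Encode each element as an exponent of the corresponding prime:
  2^3 = 8
  3^2 = 9
  5^1 = 5
Product = 8 * 9 * 5 = 360

360


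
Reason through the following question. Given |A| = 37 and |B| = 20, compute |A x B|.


The Cartesian product A x B contains all ordered pairs (a, b).
|A x B| = |A| * |B| = 37 * 20 = 740

740


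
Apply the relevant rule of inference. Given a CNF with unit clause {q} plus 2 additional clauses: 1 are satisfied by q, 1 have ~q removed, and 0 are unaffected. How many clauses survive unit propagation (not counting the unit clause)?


Satisfied (removed): 1
Shortened (remain): 1
Unchanged (remain): 0
Remaining = 1 + 0 = 1

1


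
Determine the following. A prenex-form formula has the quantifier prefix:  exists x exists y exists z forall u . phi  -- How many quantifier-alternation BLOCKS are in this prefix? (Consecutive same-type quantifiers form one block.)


Quantifier-type sequence: E E E A  (A=forall, E=exists)
Group into maximal same-type runs:
  Ex3 | Ax1
Number of blocks = 2

2


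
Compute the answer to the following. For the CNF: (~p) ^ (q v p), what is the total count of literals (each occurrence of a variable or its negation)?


Counting literals in each clause:
Clause 1: 1 literal(s)
Clause 2: 2 literal(s)
Total = 3

3


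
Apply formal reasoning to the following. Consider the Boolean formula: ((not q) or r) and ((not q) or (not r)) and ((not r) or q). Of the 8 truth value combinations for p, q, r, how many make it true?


Evaluate all 8 assignments for p, q, r:
p=0, q=0, r=0: 1
p=0, q=0, r=1: 0
p=0, q=1, r=0: 0
p=0, q=1, r=1: 0
p=1, q=0, r=0: 1
p=1, q=0, r=1: 0
p=1, q=1, r=0: 0
p=1, q=1, r=1: 0
Satisfying count = 2

2


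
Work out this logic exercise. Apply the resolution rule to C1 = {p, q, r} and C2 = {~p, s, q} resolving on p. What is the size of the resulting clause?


Remove p from C1 and ~p from C2.
C1 remainder: {q, r}
C2 remainder: {s, q}
Union (resolvent): {q, r, s}
Resolvent has 3 literal(s).

3


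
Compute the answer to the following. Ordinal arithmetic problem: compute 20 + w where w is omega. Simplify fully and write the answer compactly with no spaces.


Compute 20 + w.
Ordinal + is associative but NOT commutative; for finite n>0, n + w = w but w + n stays w+n.
Any finite left addend is absorbed by w on the right: 20 + w = w.
Result = w

w


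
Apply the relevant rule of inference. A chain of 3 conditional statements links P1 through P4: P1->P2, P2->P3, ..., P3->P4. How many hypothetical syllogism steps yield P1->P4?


With 3 implications in a chain connecting 4 propositions:
P1->P2, P2->P3, ..., P3->P4
Steps needed = (number of implications) - 1 = 3 - 1 = 2

2


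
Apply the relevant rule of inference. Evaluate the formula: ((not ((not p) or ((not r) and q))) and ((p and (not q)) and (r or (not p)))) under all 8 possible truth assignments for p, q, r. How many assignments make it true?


Check all 8 assignments:
p=0, q=0, r=0: 0
p=0, q=0, r=1: 0
p=0, q=1, r=0: 0
p=0, q=1, r=1: 0
p=1, q=0, r=0: 0
p=1, q=0, r=1: 1
p=1, q=1, r=0: 0
p=1, q=1, r=1: 0
Count of True = 1

1


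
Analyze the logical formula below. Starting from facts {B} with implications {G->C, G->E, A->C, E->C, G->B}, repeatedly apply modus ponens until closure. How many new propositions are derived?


Initial facts: {B}
Apply modus ponens to closure:
  (no implication fires)
Final known: {B}
New propositions: {(none)}
Count = 0

0


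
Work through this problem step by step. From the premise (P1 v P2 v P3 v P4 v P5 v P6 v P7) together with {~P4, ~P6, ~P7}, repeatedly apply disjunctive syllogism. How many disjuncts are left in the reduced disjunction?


Original disjuncts (7): P1, P2, P3, P4, P5, P6, P7
Negated (eliminate): ~P4, ~P6, ~P7
Remaining disjuncts: P1, P2, P3, P5
Count = 7 - 3 = 4

4


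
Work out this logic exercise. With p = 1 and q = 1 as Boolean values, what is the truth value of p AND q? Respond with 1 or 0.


p = 1, q = 1
Operation: p AND q
Evaluate: 1 AND 1 = 1

1


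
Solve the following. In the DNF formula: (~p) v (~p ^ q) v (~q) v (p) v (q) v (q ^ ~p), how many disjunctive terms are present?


A DNF formula is a disjunction of terms (conjunctions).
Terms are separated by v.
Counting the disjuncts: 6 terms.

6


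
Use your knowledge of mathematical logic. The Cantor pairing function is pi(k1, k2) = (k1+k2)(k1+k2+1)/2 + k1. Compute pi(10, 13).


k1 + k2 = 23
(k1+k2)(k1+k2+1)/2 = 23 * 24 / 2 = 276
pi = 276 + 10 = 286

286


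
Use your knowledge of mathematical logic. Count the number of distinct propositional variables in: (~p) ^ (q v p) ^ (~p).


Identify each variable that appears in the formula.
Variables found: p, q
Count = 2

2


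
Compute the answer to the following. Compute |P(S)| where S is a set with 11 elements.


The power set of a set with n elements has 2^n elements.
|P(S)| = 2^11 = 2048

2048


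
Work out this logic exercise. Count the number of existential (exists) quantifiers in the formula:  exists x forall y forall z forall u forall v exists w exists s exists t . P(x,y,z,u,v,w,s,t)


Quantifier prefix: exists x forall y forall z forall u forall v exists w exists s exists t
Mark each quantifier type:
  E U U U U E E E
Universal count = 4, Existential count = 4
Asked for existential (exists) quantifiers: 4

4


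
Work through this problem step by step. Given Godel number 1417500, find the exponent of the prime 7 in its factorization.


Factorize 1417500 by dividing by 7 repeatedly.
Division steps: 7 divides 1417500 exactly 1 time(s).
Exponent of 7 = 1

1


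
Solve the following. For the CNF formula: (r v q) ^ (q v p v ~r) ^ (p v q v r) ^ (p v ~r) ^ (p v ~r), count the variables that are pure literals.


Check each variable for pure literal status:
p: pure positive
q: pure positive
r: mixed (not pure)
Pure literal count = 2

2


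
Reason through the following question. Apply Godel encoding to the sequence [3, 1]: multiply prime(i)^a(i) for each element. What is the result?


Encode each element as an exponent of the corresponding prime:
  2^3 = 8
  3^1 = 3
Product = 8 * 3 = 24

24


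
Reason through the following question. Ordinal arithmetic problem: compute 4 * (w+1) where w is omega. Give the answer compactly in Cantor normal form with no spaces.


Compute 4 * (w+1).
Ordinal * is associative and left-distributive over +, but NOT commutative; for finite n>1, n*w = w but w*n stays w*n.
By left-distributivity: 4 * (w+1) = 4*w + 4*1 = w + 4 = w+4.
Result = w+4

w+4


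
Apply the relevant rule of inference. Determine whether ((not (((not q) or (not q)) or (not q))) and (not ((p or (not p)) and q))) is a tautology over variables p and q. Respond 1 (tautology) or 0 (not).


Check all 4 assignments:
p=0, q=0: 0
p=0, q=1: 0
p=1, q=0: 0
p=1, q=1: 0
Satisfying count = 0/4.
Tautology iff count = 4: no.

0


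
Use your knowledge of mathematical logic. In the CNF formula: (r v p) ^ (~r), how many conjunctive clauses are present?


A CNF formula is a conjunction of clauses.
Clauses are separated by ^.
Counting the conjuncts: 2 clauses.

2


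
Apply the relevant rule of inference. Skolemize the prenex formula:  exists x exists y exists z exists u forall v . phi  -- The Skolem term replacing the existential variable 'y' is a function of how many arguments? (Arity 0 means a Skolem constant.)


Quantifier prefix: exists x exists y exists z exists u forall v
'y' is existentially quantified at position 2.
No universal quantifiers precede it.
Skolem function arity = 0 (a Skolem constant)

0


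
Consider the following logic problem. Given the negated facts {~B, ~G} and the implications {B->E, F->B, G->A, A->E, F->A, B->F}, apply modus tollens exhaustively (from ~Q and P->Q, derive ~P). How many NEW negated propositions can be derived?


Initial negated facts: {~B, ~G}
Apply modus tollens to closure:
  ~B and F->B  =>  ~F
Final negated: {~B, ~F, ~G}
New negations: {~F}
Count = 1

1


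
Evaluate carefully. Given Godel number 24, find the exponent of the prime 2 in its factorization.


Factorize 24 by dividing by 2 repeatedly.
Division steps: 2 divides 24 exactly 3 time(s).
Exponent of 2 = 3

3


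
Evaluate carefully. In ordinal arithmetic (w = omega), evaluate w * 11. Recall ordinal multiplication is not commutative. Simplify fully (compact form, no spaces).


Compute w * 11.
Ordinal * is associative and left-distributive over +, but NOT commutative; for finite n>1, n*w = w but w*n stays w*n.
w * 11 means 11 copies of w concatenated: w*11.
Result = w*11

w*11


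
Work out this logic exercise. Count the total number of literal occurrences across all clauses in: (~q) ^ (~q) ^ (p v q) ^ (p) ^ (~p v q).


Counting literals in each clause:
Clause 1: 1 literal(s)
Clause 2: 1 literal(s)
Clause 3: 2 literal(s)
Clause 4: 1 literal(s)
Clause 5: 2 literal(s)
Total = 7

7


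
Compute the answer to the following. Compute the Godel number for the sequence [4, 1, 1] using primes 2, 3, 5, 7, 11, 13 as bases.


Encode each element as an exponent of the corresponding prime:
  2^4 = 16
  3^1 = 3
  5^1 = 5
Product = 16 * 3 * 5 = 240

240


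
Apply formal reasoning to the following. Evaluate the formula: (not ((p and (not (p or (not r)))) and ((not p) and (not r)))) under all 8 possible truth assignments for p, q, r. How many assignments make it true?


Check all 8 assignments:
p=0, q=0, r=0: 1
p=0, q=0, r=1: 1
p=0, q=1, r=0: 1
p=0, q=1, r=1: 1
p=1, q=0, r=0: 1
p=1, q=0, r=1: 1
p=1, q=1, r=0: 1
p=1, q=1, r=1: 1
Count of True = 8

8


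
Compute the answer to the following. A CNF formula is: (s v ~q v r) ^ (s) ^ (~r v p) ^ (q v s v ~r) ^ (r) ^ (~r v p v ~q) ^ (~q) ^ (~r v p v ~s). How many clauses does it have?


A CNF formula is a conjunction of clauses.
Clauses are separated by ^.
Counting the conjuncts: 8 clauses.

8


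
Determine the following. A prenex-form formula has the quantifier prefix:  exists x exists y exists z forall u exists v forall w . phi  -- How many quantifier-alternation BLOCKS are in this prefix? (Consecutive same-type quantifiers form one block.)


Quantifier-type sequence: E E E A E A  (A=forall, E=exists)
Group into maximal same-type runs:
  Ex3 | Ax1 | Ex1 | Ax1
Number of blocks = 4

4


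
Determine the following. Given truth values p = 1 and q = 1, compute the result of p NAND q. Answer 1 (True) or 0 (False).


p = 1, q = 1
Operation: p NAND q
Evaluate: 1 NAND 1 = 0

0


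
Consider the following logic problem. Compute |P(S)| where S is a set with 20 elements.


The power set of a set with n elements has 2^n elements.
|P(S)| = 2^20 = 1048576

1048576


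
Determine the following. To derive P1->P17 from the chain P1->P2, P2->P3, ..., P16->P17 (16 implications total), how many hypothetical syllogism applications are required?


With 16 implications in a chain connecting 17 propositions:
P1->P2, P2->P3, ..., P16->P17
Steps needed = (number of implications) - 1 = 16 - 1 = 15

15


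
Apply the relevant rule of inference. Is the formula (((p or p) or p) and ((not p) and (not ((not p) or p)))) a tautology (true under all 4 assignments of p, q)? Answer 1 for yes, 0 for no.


Check all 4 assignments:
p=0, q=0: 0
p=0, q=1: 0
p=1, q=0: 0
p=1, q=1: 0
Satisfying count = 0/4.
Tautology iff count = 4: no.

0


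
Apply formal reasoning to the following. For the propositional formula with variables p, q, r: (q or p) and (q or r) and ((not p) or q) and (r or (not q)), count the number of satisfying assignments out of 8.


Evaluate all 8 assignments for p, q, r:
p=0, q=0, r=0: 0
p=0, q=0, r=1: 0
p=0, q=1, r=0: 0
p=0, q=1, r=1: 1
p=1, q=0, r=0: 0
p=1, q=0, r=1: 0
p=1, q=1, r=0: 0
p=1, q=1, r=1: 1
Satisfying count = 2

2


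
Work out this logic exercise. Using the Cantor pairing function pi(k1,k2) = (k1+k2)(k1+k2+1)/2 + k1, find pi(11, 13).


k1 + k2 = 24
(k1+k2)(k1+k2+1)/2 = 24 * 25 / 2 = 300
pi = 300 + 11 = 311

311


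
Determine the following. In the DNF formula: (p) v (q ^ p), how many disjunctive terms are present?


A DNF formula is a disjunction of terms (conjunctions).
Terms are separated by v.
Counting the disjuncts: 2 terms.

2


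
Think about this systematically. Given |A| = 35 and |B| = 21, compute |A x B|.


The Cartesian product A x B contains all ordered pairs (a, b).
|A x B| = |A| * |B| = 35 * 21 = 735

735


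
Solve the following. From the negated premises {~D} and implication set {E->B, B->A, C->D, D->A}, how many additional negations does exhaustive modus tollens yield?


Initial negated facts: {~D}
Apply modus tollens to closure:
  ~D and C->D  =>  ~C
Final negated: {~C, ~D}
New negations: {~C}
Count = 1

1


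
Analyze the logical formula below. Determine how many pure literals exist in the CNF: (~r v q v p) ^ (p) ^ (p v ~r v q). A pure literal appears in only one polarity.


Check each variable for pure literal status:
p: pure positive
q: pure positive
r: pure negative
Pure literal count = 3

3


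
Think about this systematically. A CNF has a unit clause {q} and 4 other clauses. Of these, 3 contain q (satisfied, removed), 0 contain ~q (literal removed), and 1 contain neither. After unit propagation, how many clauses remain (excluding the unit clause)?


Satisfied (removed): 3
Shortened (remain): 0
Unchanged (remain): 1
Remaining = 0 + 1 = 1

1


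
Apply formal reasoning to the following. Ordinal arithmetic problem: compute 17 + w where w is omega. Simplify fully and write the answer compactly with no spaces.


Compute 17 + w.
Ordinal + is associative but NOT commutative; for finite n>0, n + w = w but w + n stays w+n.
Any finite left addend is absorbed by w on the right: 17 + w = w.
Result = w

w


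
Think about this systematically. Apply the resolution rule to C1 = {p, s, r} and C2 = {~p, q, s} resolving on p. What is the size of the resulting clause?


Remove p from C1 and ~p from C2.
C1 remainder: {s, r}
C2 remainder: {q, s}
Union (resolvent): {q, r, s}
Resolvent has 3 literal(s).

3


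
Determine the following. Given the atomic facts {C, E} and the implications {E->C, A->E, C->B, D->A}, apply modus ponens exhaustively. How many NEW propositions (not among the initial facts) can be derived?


Initial facts: {C, E}
Apply modus ponens to closure:
  C and C->B  =>  B
Final known: {B, C, E}
New propositions: {B}
Count = 1

1


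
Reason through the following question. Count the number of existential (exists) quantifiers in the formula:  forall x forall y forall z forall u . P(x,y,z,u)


Quantifier prefix: forall x forall y forall z forall u
Mark each quantifier type:
  U U U U
Universal count = 4, Existential count = 0
Asked for existential (exists) quantifiers: 0

0


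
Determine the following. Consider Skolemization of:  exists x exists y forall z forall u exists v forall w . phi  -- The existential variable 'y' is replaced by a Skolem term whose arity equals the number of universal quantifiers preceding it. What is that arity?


Quantifier prefix: exists x exists y forall z forall u exists v forall w
'y' is existentially quantified at position 2.
No universal quantifiers precede it.
Skolem function arity = 0 (a Skolem constant)

0


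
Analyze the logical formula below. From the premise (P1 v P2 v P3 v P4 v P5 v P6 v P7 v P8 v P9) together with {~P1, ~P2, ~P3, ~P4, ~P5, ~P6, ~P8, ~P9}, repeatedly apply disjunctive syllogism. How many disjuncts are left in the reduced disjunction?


Original disjuncts (9): P1, P2, P3, P4, P5, P6, P7, P8, P9
Negated (eliminate): ~P1, ~P2, ~P3, ~P4, ~P5, ~P6, ~P8, ~P9
Remaining disjuncts: P7
Count = 9 - 8 = 1

1


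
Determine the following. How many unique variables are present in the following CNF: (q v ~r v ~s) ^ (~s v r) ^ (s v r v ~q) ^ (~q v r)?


Identify each variable that appears in the formula.
Variables found: q, r, s
Count = 3

3


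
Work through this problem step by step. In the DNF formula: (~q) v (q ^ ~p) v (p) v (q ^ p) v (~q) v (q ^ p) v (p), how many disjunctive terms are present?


A DNF formula is a disjunction of terms (conjunctions).
Terms are separated by v.
Counting the disjuncts: 7 terms.

7


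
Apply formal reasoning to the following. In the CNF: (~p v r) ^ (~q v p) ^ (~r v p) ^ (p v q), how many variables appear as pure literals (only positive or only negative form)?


Check each variable for pure literal status:
p: mixed (not pure)
q: mixed (not pure)
r: mixed (not pure)
Pure literal count = 0

0


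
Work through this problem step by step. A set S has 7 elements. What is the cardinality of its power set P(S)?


The power set of a set with n elements has 2^n elements.
|P(S)| = 2^7 = 128

128


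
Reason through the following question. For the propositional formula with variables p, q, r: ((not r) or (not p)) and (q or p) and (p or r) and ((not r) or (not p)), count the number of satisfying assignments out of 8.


Evaluate all 8 assignments for p, q, r:
p=0, q=0, r=0: 0
p=0, q=0, r=1: 0
p=0, q=1, r=0: 0
p=0, q=1, r=1: 1
p=1, q=0, r=0: 1
p=1, q=0, r=1: 0
p=1, q=1, r=0: 1
p=1, q=1, r=1: 0
Satisfying count = 3

3


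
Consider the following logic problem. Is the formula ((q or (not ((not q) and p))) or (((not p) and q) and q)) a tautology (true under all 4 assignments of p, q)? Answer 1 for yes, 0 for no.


Check all 4 assignments:
p=0, q=0: 1
p=0, q=1: 1
p=1, q=0: 0
p=1, q=1: 1
Satisfying count = 3/4.
Tautology iff count = 4: no.

0


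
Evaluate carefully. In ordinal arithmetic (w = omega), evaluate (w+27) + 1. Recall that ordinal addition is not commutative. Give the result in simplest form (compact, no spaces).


Compute (w+27) + 1.
Ordinal + is associative but NOT commutative; for finite n>0, n + w = w but w + n stays w+n.
By associativity: (w+27) + 1 = w + (27+1) = w+28.
Result = w+28

w+28


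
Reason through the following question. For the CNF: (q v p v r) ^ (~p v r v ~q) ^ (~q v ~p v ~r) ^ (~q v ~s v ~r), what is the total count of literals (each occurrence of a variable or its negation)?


Counting literals in each clause:
Clause 1: 3 literal(s)
Clause 2: 3 literal(s)
Clause 3: 3 literal(s)
Clause 4: 3 literal(s)
Total = 12

12


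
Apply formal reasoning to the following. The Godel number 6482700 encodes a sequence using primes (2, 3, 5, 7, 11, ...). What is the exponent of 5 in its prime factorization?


Factorize 6482700 by dividing by 5 repeatedly.
Division steps: 5 divides 6482700 exactly 2 time(s).
Exponent of 5 = 2

2


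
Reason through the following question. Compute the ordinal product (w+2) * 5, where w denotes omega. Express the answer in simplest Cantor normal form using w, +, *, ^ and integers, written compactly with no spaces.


Compute (w+2) * 5.
Ordinal * is associative and left-distributive over +, but NOT commutative; for finite n>1, n*w = w but w*n stays w*n.
(w+2) * 5 = (w+2) repeated 5 times. Each intermediate +2 is absorbed by the following w; only the last survives: w*5+2.
Result = w*5+2

w*5+2


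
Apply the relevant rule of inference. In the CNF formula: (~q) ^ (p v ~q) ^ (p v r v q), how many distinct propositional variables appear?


Identify each variable that appears in the formula.
Variables found: p, q, r
Count = 3

3


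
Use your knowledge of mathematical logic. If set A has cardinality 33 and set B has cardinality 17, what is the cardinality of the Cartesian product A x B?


The Cartesian product A x B contains all ordered pairs (a, b).
|A x B| = |A| * |B| = 33 * 17 = 561

561


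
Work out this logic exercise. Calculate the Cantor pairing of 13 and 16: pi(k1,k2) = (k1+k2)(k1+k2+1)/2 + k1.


k1 + k2 = 29
(k1+k2)(k1+k2+1)/2 = 29 * 30 / 2 = 435
pi = 435 + 13 = 448

448


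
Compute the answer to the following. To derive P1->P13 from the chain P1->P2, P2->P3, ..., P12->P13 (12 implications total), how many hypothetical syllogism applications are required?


With 12 implications in a chain connecting 13 propositions:
P1->P2, P2->P3, ..., P12->P13
Steps needed = (number of implications) - 1 = 12 - 1 = 11

11


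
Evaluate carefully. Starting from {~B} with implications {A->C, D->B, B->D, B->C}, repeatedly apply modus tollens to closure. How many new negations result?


Initial negated facts: {~B}
Apply modus tollens to closure:
  ~B and D->B  =>  ~D
Final negated: {~B, ~D}
New negations: {~D}
Count = 1

1


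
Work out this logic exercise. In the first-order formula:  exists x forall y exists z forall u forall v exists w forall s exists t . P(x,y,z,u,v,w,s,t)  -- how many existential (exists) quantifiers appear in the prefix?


Quantifier prefix: exists x forall y exists z forall u forall v exists w forall s exists t
Mark each quantifier type:
  E U E U U E U E
Universal count = 4, Existential count = 4
Asked for existential (exists) quantifiers: 4

4


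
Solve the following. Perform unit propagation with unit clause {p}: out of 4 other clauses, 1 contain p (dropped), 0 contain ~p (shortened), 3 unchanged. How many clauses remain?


Satisfied (removed): 1
Shortened (remain): 0
Unchanged (remain): 3
Remaining = 0 + 3 = 3

3


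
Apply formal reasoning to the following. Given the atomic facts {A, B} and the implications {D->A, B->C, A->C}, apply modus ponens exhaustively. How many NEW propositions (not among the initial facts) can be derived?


Initial facts: {A, B}
Apply modus ponens to closure:
  B and B->C  =>  C
Final known: {A, B, C}
New propositions: {C}
Count = 1

1


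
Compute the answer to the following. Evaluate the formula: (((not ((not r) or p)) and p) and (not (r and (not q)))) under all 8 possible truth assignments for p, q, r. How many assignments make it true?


Check all 8 assignments:
p=0, q=0, r=0: 0
p=0, q=0, r=1: 0
p=0, q=1, r=0: 0
p=0, q=1, r=1: 0
p=1, q=0, r=0: 0
p=1, q=0, r=1: 0
p=1, q=1, r=0: 0
p=1, q=1, r=1: 0
Count of True = 0

0
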